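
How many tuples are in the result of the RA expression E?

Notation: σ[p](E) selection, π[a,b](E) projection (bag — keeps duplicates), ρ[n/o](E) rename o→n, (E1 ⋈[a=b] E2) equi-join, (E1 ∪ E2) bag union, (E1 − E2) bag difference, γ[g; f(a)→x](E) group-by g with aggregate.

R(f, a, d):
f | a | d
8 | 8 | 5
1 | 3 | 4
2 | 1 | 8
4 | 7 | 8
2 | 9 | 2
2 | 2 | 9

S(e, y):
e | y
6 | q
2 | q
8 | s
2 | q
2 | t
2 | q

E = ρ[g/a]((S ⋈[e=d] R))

Stepwise |·|:
  S → 6
  R → 6
  (S ⋈[e=d] R) → 6
  ρ[g/a]((S ⋈[e=d] R)) → 6

|E| = 6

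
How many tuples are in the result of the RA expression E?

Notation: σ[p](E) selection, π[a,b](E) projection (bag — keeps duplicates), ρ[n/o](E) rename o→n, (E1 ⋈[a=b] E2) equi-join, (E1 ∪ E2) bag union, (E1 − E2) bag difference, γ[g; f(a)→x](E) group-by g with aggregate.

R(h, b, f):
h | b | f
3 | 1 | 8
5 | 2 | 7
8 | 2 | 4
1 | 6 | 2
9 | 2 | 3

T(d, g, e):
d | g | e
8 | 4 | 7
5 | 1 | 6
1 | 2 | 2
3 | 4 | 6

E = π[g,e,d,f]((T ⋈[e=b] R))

Subexpression sizes:
  T → 4
  R → 5
  (T ⋈[e=b] R) → 5
  π[g,e,d,f]((T ⋈[e=b] R)) → 5

|E| = 5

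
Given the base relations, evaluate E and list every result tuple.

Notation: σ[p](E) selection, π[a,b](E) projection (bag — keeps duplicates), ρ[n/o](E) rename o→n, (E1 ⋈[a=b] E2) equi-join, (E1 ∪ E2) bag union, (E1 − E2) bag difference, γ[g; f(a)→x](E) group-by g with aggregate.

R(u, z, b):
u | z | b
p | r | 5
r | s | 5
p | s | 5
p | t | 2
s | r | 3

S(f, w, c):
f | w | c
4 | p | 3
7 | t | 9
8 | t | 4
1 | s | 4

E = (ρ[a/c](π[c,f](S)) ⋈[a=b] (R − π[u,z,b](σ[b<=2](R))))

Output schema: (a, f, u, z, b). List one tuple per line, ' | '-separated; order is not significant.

Row counts bottom-up:
  S → 4
  π[c,f](S) → 4
  ρ[a/c](π[c,f](S)) → 4
  R → 5
  R → 5
  σ[b<=2](R) → 1
  π[u,z,b](σ[b<=2](R)) → 1
  (R − π[u,z,b](σ[b<=2](R))) → 4
  (ρ[a/c](π[c,f](S)) ⋈[a=b] (R − π[u,z,b](σ[b<=2](R)))) → 1

== RESULT ==
a | f | u | z | b
3 | 4 | s | r | 3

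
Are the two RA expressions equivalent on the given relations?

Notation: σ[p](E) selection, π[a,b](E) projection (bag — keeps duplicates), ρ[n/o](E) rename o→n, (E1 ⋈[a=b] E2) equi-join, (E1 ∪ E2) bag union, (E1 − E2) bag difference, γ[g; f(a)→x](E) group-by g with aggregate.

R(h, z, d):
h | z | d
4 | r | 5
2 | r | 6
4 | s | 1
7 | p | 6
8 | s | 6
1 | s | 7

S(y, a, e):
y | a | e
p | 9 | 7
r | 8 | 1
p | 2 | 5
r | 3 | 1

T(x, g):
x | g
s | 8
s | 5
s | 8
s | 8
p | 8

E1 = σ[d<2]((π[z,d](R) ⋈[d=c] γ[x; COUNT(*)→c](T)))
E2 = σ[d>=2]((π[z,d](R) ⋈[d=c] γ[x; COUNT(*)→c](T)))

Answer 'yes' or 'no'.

E1 per-node cardinality:
  R → 6
  π[z,d](R) → 6
  T → 5
  γ[x; COUNT(*)→c](T) → 2
  (π[z,d](R) ⋈[d=c] γ[x; COUNT(*)→c](T)) → 1
  σ[d<2]((π[z,d](R) ⋈[d=c] γ[x; COUNT(*)→c](T))) → 1
E2 per-node cardinality:
  R → 6
  π[z,d](R) → 6
  T → 5
  γ[x; COUNT(*)→c](T) → 2
  (π[z,d](R) ⋈[d=c] γ[x; COUNT(*)→c](T)) → 1
  σ[d>=2]((π[z,d](R) ⋈[d=c] γ[x; COUNT(*)→c](T))) → 0

E1 result:
z | d | x | c
s | 1 | p | 1
E2 result:
z | d | x | c
(0 rows)
Witness: ('s', 1, 'p', 1) appears 1× in E1 but 0× in E2.

no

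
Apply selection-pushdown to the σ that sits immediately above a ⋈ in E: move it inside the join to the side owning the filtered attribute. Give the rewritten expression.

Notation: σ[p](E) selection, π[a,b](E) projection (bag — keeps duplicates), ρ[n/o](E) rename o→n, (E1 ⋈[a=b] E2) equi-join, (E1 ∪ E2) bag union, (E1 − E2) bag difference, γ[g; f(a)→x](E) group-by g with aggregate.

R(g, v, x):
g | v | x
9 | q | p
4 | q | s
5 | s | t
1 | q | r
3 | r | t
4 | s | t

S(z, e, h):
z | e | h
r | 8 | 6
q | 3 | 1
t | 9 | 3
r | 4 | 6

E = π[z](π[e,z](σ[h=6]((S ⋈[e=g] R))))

σ filters on h, owned by the left side.
E' = π[z](π[e,z]((σ[h=6](S) ⋈[e=g] R)))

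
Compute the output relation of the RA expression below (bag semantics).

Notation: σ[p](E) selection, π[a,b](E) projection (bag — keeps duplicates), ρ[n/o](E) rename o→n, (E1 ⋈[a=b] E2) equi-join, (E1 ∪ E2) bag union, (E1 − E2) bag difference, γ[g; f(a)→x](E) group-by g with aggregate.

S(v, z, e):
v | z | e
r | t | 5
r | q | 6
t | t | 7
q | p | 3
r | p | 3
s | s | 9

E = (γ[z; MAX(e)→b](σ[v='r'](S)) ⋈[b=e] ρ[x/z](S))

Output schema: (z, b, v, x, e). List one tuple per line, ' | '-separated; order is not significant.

Row counts bottom-up:
  S → 6
  σ[v='r'](S) → 3
  γ[z; MAX(e)→b](σ[v='r'](S)) → 3
  S → 6
  ρ[x/z](S) → 6
  (γ[z; MAX(e)→b](σ[v='r'](S)) ⋈[b=e] ρ[x/z](S)) → 4

== RESULT ==
z | b | v | x | e
p | 3 | q | p | 3
p | 3 | r | p | 3
q | 6 | r | q | 6
t | 5 | r | t | 5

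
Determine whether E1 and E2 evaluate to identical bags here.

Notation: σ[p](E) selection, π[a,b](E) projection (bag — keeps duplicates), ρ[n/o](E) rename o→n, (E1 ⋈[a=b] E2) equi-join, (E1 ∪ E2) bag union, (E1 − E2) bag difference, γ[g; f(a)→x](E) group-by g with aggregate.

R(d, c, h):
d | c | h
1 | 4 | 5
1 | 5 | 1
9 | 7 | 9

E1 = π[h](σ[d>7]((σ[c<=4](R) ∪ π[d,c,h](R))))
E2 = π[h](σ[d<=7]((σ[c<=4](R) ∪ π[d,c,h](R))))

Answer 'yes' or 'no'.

E1 subexpression sizes:
  R → 3
  σ[c<=4](R) → 1
  R → 3
  π[d,c,h](R) → 3
  (σ[c<=4](R) ∪ π[d,c,h](R)) → 4
  σ[d>7]((σ[c<=4](R) ∪ π[d,c,h](R))) → 1
  π[h](σ[d>7]((σ[c<=4](R) ∪ π[d,c,h](R)))) → 1
E2 subexpression sizes:
  R → 3
  σ[c<=4](R) → 1
  R → 3
  π[d,c,h](R) → 3
  (σ[c<=4](R) ∪ π[d,c,h](R)) → 4
  σ[d<=7]((σ[c<=4](R) ∪ π[d,c,h](R))) → 3
  π[h](σ[d<=7]((σ[c<=4](R) ∪ π[d,c,h](R)))) → 3

E1 result:
h
9
E2 result:
h
1
5
5
Witness: (1,) appears 0× in E1 but 1× in E2.

no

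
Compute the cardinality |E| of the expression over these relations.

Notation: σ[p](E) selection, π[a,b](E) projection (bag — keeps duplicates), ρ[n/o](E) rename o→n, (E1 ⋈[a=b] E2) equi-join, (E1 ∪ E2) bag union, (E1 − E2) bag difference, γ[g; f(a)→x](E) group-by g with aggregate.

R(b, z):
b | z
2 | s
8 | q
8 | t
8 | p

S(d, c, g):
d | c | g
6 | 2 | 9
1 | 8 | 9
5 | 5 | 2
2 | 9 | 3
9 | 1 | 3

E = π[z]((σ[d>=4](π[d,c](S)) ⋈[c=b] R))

Row counts bottom-up:
  S → 5
  π[d,c](S) → 5
  σ[d>=4](π[d,c](S)) → 3
  R → 4
  (σ[d>=4](π[d,c](S)) ⋈[c=b] R) → 1
  π[z]((σ[d>=4](π[d,c](S)) ⋈[c=b] R)) → 1

|E| = 1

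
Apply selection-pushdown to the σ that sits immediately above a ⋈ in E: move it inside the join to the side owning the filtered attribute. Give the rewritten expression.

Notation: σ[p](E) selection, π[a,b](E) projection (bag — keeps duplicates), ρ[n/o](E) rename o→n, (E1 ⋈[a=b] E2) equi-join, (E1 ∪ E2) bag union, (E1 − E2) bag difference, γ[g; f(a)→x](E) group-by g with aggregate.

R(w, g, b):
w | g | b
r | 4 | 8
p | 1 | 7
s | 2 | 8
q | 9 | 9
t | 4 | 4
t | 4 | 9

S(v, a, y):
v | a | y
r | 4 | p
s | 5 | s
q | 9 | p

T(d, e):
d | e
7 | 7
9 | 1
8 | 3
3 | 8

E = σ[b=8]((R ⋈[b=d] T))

σ filters on b, owned by the left side.
E' = (σ[b=8](R) ⋈[b=d] T)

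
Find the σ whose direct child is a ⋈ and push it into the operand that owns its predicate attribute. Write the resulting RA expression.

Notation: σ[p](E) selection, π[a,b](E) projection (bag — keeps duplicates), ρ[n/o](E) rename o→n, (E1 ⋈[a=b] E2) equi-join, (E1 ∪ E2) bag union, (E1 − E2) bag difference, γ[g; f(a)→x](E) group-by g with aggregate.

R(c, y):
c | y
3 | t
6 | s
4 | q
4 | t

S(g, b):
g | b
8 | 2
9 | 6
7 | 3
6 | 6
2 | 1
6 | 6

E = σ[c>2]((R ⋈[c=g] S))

σ filters on c, owned by the left side.
E' = (σ[c>2](R) ⋈[c=g] S)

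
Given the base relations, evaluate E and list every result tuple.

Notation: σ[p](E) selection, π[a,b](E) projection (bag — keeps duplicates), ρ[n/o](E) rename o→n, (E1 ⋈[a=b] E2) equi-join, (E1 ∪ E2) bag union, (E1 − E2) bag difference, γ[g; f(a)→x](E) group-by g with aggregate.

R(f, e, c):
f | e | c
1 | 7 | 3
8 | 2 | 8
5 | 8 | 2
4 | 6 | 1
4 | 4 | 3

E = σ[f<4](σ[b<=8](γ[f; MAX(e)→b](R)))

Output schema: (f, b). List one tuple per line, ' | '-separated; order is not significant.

Per-node cardinality:
  R → 5
  γ[f; MAX(e)→b](R) → 4
  σ[b<=8](γ[f; MAX(e)→b](R)) → 4
  σ[f<4](σ[b<=8](γ[f; MAX(e)→b](R))) → 1

== RESULT ==
f | b
1 | 7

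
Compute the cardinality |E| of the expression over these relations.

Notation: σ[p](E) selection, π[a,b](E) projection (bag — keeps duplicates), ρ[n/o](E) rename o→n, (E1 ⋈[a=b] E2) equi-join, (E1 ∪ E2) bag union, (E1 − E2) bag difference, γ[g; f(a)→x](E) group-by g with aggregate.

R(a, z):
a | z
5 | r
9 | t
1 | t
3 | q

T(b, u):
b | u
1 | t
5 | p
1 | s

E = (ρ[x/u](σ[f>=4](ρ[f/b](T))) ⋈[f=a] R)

Per-node cardinality:
  T → 3
  ρ[f/b](T) → 3
  σ[f>=4](ρ[f/b](T)) → 1
  ρ[x/u](σ[f>=4](ρ[f/b](T))) → 1
  R → 4
  (ρ[x/u](σ[f>=4](ρ[f/b](T))) ⋈[f=a] R) → 1

|E| = 1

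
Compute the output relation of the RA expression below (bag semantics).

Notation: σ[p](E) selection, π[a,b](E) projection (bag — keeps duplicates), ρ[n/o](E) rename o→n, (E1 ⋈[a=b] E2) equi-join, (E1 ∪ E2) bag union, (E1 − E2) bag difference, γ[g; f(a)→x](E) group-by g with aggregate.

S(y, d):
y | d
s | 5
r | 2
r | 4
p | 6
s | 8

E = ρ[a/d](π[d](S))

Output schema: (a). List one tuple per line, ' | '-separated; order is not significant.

Row counts bottom-up:
  S → 5
  π[d](S) → 5
  ρ[a/d](π[d](S)) → 5

== RESULT ==
a
2
4
5
6
8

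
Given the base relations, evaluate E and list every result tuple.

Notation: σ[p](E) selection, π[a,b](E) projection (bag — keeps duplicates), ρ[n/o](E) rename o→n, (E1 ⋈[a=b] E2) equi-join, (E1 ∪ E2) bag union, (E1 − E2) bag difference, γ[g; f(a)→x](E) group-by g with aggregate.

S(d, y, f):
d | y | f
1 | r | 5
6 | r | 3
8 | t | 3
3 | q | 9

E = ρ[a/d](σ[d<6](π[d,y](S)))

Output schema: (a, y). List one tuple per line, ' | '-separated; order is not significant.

Row counts bottom-up:
  S → 4
  π[d,y](S) → 4
  σ[d<6](π[d,y](S)) → 2
  ρ[a/d](σ[d<6](π[d,y](S))) → 2

== RESULT ==
a | y
1 | r
3 | q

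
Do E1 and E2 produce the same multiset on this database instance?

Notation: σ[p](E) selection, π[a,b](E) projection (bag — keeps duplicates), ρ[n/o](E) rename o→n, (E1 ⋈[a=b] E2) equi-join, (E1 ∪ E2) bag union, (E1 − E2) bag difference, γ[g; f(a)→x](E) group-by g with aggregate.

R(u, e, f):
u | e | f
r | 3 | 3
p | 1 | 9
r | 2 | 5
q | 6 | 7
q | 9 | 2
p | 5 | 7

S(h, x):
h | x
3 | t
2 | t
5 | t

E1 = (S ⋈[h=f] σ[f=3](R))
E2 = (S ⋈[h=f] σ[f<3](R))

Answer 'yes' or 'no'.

E1 row counts bottom-up:
  S → 3
  R → 6
  σ[f=3](R) → 1
  (S ⋈[h=f] σ[f=3](R)) → 1
E2 row counts bottom-up:
  S → 3
  R → 6
  σ[f<3](R) → 1
  (S ⋈[h=f] σ[f<3](R)) → 1

E1 result:
h | x | u | e | f
3 | t | r | 3 | 3
E2 result:
h | x | u | e | f
2 | t | q | 9 | 2
Witness: (2, 't', 'q', 9, 2) appears 0× in E1 but 1× in E2.

no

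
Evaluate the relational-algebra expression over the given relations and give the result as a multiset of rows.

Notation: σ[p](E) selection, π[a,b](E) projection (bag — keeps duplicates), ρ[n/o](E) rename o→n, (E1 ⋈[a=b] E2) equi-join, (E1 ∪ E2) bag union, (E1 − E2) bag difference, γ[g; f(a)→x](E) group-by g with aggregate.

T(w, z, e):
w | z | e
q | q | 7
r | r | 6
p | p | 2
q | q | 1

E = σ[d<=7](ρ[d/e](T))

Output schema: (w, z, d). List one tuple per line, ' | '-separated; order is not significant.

Row counts bottom-up:
  T → 4
  ρ[d/e](T) → 4
  σ[d<=7](ρ[d/e](T)) → 4

== RESULT ==
w | z | d
p | p | 2
q | q | 1
q | q | 7
r | r | 6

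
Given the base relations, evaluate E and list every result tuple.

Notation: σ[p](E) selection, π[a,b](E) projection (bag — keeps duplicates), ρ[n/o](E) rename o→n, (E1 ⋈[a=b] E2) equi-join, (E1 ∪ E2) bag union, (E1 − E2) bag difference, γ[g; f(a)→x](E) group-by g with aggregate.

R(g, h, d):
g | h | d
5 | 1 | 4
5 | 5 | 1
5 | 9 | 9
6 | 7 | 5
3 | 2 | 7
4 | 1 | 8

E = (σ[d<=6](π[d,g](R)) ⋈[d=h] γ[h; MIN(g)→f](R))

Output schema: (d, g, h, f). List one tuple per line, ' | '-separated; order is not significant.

Per-node cardinality:
  R → 6
  π[d,g](R) → 6
  σ[d<=6](π[d,g](R)) → 3
  R → 6
  γ[h; MIN(g)→f](R) → 5
  (σ[d<=6](π[d,g](R)) ⋈[d=h] γ[h; MIN(g)→f](R)) → 2

== RESULT ==
d | g | h | f
1 | 5 | 1 | 4
5 | 6 | 5 | 5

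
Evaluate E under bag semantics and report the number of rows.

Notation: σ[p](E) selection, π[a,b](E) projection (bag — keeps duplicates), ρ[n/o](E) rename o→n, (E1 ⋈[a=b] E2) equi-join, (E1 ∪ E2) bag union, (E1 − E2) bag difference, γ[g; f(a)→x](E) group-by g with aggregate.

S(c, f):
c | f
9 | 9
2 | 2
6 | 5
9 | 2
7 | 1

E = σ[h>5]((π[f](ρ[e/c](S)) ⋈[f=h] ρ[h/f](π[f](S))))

Row counts bottom-up:
  S → 5
  ρ[e/c](S) → 5
  π[f](ρ[e/c](S)) → 5
  S → 5
  π[f](S) → 5
  ρ[h/f](π[f](S)) → 5
  (π[f](ρ[e/c](S)) ⋈[f=h] ρ[h/f](π[f](S))) → 7
  σ[h>5]((π[f](ρ[e/c](S)) ⋈[f=h] ρ[h/f](π[f](S)))) → 1

|E| = 1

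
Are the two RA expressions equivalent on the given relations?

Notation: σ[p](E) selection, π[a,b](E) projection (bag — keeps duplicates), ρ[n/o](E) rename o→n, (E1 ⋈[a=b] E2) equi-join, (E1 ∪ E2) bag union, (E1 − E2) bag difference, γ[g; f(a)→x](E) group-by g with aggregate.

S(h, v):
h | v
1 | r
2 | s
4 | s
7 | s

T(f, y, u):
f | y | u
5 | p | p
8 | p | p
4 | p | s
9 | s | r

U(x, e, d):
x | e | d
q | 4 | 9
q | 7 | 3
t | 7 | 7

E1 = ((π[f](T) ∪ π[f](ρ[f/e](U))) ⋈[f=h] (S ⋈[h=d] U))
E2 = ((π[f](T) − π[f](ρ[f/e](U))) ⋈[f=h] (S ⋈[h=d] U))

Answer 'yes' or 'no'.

E1 row counts bottom-up:
  T → 4
  π[f](T) → 4
  U → 3
  ρ[f/e](U) → 3
  π[f](ρ[f/e](U)) → 3
  (π[f](T) ∪ π[f](ρ[f/e](U))) → 7
  S → 4
  U → 3
  (S ⋈[h=d] U) → 1
  ((π[f](T) ∪ π[f](ρ[f/e](U))) ⋈[f=h] (S ⋈[h=d] U)) → 2
E2 row counts bottom-up:
  T → 4
  π[f](T) → 4
  U → 3
  ρ[f/e](U) → 3
  π[f](ρ[f/e](U)) → 3
  (π[f](T) − π[f](ρ[f/e](U))) → 3
  S → 4
  U → 3
  (S ⋈[h=d] U) → 1
  ((π[f](T) − π[f](ρ[f/e](U))) ⋈[f=h] (S ⋈[h=d] U)) → 0

E1 result:
f | h | v | x | e | d
7 | 7 | s | t | 7 | 7
7 | 7 | s | t | 7 | 7
E2 result:
f | h | v | x | e | d
(0 rows)
Witness: (7, 7, 's', 't', 7, 7) appears 2× in E1 but 0× in E2.

no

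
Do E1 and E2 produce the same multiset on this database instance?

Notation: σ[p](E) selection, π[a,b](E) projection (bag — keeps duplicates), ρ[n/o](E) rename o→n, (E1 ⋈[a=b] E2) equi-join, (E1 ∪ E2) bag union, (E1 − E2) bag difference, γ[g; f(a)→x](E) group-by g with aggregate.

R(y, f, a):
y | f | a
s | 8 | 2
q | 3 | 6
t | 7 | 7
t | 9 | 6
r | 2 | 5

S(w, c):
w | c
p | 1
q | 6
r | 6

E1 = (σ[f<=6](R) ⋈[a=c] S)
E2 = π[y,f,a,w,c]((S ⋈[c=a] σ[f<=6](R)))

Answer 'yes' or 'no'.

E1 per-node cardinality:
  R → 5
  σ[f<=6](R) → 2
  S → 3
  (σ[f<=6](R) ⋈[a=c] S) → 2
E2 per-node cardinality:
  S → 3
  R → 5
  σ[f<=6](R) → 2
  (S ⋈[c=a] σ[f<=6](R)) → 2
  π[y,f,a,w,c]((S ⋈[c=a] σ[f<=6](R))) → 2

E1 and E2 produce the same multiset:
y | f | a | w | c
q | 3 | 6 | q | 6
q | 3 | 6 | r | 6

yes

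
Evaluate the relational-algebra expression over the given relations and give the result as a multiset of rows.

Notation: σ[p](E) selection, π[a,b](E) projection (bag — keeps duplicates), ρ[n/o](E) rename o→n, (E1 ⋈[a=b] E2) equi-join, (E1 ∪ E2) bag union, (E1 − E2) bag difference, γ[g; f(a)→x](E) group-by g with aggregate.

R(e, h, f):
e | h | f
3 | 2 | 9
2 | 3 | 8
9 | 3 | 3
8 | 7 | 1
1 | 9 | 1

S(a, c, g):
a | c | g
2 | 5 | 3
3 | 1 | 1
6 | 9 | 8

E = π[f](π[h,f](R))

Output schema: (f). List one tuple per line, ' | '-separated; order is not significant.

Stepwise |·|:
  R → 5
  π[h,f](R) → 5
  π[f](π[h,f](R)) → 5

== RESULT ==
f
1
1
3
8
9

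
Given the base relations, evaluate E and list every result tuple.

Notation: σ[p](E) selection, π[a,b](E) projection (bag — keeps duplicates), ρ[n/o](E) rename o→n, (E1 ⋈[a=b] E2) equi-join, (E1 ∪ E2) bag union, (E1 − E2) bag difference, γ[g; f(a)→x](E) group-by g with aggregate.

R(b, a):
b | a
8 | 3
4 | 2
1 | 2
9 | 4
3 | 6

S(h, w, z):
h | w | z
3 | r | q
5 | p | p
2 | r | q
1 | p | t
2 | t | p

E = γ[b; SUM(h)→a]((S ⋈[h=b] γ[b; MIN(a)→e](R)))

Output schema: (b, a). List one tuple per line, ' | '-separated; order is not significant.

Per-node cardinality:
  S → 5
  R → 5
  γ[b; MIN(a)→e](R) → 5
  (S ⋈[h=b] γ[b; MIN(a)→e](R)) → 2
  γ[b; SUM(h)→a]((S ⋈[h=b] γ[b; MIN(a)→e](R))) → 2

== RESULT ==
b | a
1 | 1
3 | 3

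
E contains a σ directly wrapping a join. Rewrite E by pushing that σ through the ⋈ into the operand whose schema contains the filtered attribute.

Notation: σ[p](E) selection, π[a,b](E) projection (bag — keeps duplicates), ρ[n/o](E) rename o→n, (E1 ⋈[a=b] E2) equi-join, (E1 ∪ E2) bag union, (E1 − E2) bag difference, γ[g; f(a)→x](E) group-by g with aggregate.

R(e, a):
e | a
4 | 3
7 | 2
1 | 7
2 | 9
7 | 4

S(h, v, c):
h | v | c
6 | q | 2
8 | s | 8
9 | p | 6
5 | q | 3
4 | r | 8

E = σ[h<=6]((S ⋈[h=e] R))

σ filters on h, owned by the left side.
E' = (σ[h<=6](S) ⋈[h=e] R)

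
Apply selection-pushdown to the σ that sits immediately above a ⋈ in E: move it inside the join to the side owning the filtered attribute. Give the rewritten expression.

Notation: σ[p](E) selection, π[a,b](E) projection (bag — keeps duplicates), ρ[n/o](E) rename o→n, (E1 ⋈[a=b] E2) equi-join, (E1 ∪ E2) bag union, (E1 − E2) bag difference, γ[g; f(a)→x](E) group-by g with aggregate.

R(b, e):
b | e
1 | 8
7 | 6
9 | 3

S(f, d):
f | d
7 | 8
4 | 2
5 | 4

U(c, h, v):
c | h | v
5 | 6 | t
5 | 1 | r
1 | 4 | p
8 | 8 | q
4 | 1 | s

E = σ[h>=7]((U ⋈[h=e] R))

σ filters on h, owned by the left side.
E' = (σ[h>=7](U) ⋈[h=e] R)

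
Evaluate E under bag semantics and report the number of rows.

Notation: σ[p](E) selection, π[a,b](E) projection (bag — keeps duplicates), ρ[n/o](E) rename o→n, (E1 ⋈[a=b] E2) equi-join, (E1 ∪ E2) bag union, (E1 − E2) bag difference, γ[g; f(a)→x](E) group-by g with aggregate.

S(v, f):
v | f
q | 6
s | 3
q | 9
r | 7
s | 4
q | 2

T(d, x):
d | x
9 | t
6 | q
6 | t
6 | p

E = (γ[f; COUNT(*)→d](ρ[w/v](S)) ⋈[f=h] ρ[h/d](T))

Per-node cardinality:
  S → 6
  ρ[w/v](S) → 6
  γ[f; COUNT(*)→d](ρ[w/v](S)) → 6
  T → 4
  ρ[h/d](T) → 4
  (γ[f; COUNT(*)→d](ρ[w/v](S)) ⋈[f=h] ρ[h/d](T)) → 4

|E| = 4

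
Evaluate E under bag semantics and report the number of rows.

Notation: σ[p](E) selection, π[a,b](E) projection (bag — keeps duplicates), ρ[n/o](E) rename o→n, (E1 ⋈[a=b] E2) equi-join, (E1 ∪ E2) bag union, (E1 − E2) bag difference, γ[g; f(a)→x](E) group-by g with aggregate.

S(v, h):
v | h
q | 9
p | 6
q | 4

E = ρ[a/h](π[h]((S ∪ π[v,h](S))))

Stepwise |·|:
  S → 3
  S → 3
  π[v,h](S) → 3
  (S ∪ π[v,h](S)) → 6
  π[h]((S ∪ π[v,h](S))) → 6
  ρ[a/h](π[h]((S ∪ π[v,h](S)))) → 6

|E| = 6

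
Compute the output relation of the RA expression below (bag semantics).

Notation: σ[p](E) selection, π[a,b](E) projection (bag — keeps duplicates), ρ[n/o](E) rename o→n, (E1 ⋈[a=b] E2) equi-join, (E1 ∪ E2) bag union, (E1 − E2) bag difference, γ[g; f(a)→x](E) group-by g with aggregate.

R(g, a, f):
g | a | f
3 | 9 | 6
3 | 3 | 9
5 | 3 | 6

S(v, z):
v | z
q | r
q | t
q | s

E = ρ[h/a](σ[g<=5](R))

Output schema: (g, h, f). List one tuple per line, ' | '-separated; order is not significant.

Per-node cardinality:
  R → 3
  σ[g<=5](R) → 3
  ρ[h/a](σ[g<=5](R)) → 3

== RESULT ==
g | h | f
3 | 3 | 9
3 | 9 | 6
5 | 3 | 6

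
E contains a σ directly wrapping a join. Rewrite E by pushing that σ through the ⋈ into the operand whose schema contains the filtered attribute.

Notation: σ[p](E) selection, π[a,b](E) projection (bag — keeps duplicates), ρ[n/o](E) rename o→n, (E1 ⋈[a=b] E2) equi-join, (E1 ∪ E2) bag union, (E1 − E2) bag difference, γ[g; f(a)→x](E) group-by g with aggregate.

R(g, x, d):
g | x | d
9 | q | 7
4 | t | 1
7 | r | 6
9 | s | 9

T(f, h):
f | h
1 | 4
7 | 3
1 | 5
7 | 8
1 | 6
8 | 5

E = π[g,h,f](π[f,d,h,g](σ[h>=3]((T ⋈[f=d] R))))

σ filters on h, owned by the left side.
E' = π[g,h,f](π[f,d,h,g]((σ[h>=3](T) ⋈[f=d] R)))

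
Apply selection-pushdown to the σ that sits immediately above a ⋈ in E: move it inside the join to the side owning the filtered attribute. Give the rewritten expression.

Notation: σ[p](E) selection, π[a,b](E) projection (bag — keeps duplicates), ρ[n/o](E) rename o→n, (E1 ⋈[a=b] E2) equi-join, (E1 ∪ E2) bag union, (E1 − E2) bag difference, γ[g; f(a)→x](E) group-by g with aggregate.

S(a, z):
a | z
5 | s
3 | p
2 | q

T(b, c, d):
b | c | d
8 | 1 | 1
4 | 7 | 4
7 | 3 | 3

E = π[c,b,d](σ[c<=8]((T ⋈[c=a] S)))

σ filters on c, owned by the left side.
E' = π[c,b,d]((σ[c<=8](T) ⋈[c=a] S))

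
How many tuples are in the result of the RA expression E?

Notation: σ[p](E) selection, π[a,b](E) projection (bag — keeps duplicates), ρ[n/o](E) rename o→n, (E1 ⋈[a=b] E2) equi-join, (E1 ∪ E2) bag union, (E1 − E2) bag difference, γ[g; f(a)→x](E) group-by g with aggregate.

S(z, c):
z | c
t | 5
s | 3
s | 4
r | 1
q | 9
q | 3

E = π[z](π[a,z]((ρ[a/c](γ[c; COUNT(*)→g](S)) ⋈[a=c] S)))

Subexpression sizes:
  S → 6
  γ[c; COUNT(*)→g](S) → 5
  ρ[a/c](γ[c; COUNT(*)→g](S)) → 5
  S → 6
  (ρ[a/c](γ[c; COUNT(*)→g](S)) ⋈[a=c] S) → 6
  π[a,z]((ρ[a/c](γ[c; COUNT(*)→g](S)) ⋈[a=c] S)) → 6
  π[z](π[a,z]((ρ[a/c](γ[c; COUNT(*)→g](S)) ⋈[a=c] S))) → 6

|E| = 6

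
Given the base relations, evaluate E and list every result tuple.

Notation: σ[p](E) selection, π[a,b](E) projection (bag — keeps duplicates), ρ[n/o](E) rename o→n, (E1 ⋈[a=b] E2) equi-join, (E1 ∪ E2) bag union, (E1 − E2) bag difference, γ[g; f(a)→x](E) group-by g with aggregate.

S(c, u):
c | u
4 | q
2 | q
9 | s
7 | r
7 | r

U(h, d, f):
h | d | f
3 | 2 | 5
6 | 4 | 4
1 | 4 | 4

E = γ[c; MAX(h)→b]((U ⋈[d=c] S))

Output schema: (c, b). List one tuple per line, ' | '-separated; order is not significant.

Subexpression sizes:
  U → 3
  S → 5
  (U ⋈[d=c] S) → 3
  γ[c; MAX(h)→b]((U ⋈[d=c] S)) → 2

== RESULT ==
c | b
2 | 3
4 | 6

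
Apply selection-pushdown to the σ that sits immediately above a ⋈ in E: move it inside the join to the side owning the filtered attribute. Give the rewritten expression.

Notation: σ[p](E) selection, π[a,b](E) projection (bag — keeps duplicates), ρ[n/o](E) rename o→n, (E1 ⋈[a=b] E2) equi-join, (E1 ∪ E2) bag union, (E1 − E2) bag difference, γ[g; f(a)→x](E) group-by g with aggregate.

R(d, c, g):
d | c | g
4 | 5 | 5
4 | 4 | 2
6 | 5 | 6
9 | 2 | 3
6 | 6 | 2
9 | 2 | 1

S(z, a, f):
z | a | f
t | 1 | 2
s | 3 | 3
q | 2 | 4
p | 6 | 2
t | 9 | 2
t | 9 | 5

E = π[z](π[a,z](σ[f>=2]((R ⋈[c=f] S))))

σ filters on f, owned by the right side.
E' = π[z](π[a,z]((R ⋈[c=f] σ[f>=2](S))))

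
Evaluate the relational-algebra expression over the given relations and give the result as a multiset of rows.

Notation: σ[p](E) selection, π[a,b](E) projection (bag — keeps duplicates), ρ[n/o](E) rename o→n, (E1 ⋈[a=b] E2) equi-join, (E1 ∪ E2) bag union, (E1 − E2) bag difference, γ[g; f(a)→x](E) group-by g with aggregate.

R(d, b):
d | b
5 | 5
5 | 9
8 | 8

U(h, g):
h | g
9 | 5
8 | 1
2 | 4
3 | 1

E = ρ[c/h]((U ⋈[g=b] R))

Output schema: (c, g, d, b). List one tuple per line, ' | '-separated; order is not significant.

Row counts bottom-up:
  U → 4
  R → 3
  (U ⋈[g=b] R) → 1
  ρ[c/h]((U ⋈[g=b] R)) → 1

== RESULT ==
c | g | d | b
9 | 5 | 5 | 5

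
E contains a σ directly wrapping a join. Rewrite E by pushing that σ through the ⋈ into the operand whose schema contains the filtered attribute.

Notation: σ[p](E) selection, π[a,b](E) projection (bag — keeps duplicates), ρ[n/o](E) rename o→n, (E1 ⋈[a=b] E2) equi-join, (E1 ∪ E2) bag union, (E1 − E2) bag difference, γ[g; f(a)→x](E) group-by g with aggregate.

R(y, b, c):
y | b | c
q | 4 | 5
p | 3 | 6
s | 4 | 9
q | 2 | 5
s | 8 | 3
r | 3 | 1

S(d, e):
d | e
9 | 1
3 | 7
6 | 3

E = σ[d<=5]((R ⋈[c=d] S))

σ filters on d, owned by the right side.
E' = (R ⋈[c=d] σ[d<=5](S))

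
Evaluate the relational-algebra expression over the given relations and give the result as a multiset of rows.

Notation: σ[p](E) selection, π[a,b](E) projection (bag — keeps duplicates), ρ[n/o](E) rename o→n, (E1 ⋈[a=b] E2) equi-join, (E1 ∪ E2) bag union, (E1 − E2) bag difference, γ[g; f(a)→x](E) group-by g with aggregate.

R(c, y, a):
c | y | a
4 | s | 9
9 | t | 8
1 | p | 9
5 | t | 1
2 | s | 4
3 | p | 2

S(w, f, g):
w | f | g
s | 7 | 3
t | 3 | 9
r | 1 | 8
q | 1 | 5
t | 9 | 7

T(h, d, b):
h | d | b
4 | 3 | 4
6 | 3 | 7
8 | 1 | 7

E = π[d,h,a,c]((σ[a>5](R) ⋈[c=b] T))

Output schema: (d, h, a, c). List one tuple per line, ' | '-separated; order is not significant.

Per-node cardinality:
  R → 6
  σ[a>5](R) → 3
  T → 3
  (σ[a>5](R) ⋈[c=b] T) → 1
  π[d,h,a,c]((σ[a>5](R) ⋈[c=b] T)) → 1

== RESULT ==
d | h | a | c
3 | 4 | 9 | 4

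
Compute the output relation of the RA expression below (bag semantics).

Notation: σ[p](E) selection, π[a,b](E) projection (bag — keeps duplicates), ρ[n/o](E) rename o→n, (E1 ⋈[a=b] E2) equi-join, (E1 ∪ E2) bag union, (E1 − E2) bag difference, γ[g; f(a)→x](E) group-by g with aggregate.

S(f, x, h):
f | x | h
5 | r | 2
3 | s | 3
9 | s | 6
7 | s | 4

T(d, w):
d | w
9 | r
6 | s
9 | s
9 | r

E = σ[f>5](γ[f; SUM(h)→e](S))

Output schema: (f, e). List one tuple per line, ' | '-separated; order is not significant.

Subexpression sizes:
  S → 4
  γ[f; SUM(h)→e](S) → 4
  σ[f>5](γ[f; SUM(h)→e](S)) → 2

== RESULT ==
f | e
7 | 4
9 | 6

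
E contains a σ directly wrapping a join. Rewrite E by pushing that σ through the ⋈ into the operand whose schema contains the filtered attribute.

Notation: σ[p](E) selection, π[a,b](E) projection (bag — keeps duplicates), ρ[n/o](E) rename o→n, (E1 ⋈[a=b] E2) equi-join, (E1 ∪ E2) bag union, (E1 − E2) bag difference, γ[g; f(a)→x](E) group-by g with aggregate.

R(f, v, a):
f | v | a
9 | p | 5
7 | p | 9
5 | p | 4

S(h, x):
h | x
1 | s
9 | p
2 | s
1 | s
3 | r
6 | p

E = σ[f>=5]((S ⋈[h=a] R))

σ filters on f, owned by the right side.
E' = (S ⋈[h=a] σ[f>=5](R))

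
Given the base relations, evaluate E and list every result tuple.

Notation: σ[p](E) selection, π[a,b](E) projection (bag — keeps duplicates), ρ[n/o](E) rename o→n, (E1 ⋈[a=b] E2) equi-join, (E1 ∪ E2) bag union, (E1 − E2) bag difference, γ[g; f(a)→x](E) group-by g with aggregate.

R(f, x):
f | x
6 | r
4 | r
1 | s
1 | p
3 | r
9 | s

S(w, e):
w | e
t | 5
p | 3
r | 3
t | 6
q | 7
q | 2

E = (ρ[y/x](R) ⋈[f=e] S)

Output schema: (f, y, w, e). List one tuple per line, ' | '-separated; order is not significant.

Subexpression sizes:
  R → 6
  ρ[y/x](R) → 6
  S → 6
  (ρ[y/x](R) ⋈[f=e] S) → 3

== RESULT ==
f | y | w | e
3 | r | p | 3
3 | r | r | 3
6 | r | t | 6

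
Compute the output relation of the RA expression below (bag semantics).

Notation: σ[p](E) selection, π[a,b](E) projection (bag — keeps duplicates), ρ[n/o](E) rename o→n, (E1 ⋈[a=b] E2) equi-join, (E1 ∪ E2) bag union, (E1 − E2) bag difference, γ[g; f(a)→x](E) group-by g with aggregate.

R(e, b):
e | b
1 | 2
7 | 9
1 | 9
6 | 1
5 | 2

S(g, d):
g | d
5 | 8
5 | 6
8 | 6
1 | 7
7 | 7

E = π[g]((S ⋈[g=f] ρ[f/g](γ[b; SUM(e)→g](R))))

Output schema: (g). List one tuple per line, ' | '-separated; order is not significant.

Per-node cardinality:
  S → 5
  R → 5
  γ[b; SUM(e)→g](R) → 3
  ρ[f/g](γ[b; SUM(e)→g](R)) → 3
  (S ⋈[g=f] ρ[f/g](γ[b; SUM(e)→g](R))) → 1
  π[g]((S ⋈[g=f] ρ[f/g](γ[b; SUM(e)→g](R)))) → 1

== RESULT ==
g
8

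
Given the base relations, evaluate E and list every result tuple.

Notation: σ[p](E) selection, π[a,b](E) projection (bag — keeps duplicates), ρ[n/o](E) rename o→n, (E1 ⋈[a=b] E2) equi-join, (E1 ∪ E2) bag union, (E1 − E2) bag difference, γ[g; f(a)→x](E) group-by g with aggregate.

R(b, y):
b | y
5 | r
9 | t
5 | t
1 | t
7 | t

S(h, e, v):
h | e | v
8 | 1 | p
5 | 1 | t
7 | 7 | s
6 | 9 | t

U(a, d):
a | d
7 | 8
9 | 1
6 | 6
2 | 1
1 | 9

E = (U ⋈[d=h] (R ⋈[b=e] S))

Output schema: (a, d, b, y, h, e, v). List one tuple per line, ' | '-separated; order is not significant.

Row counts bottom-up:
  U → 5
  R → 5
  S → 4
  (R ⋈[b=e] S) → 4
  (U ⋈[d=h] (R ⋈[b=e] S)) → 2

== RESULT ==
a | d | b | y | h | e | v
6 | 6 | 9 | t | 6 | 9 | t
7 | 8 | 1 | t | 8 | 1 | p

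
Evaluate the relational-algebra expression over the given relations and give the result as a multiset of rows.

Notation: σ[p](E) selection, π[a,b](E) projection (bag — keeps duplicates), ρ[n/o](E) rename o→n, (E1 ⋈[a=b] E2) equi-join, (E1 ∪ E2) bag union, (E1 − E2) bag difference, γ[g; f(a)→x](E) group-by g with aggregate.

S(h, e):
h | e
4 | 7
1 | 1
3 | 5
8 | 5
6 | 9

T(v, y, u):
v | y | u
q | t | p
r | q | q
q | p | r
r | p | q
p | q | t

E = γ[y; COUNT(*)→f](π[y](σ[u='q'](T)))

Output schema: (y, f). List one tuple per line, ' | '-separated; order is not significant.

Row counts bottom-up:
  T → 5
  σ[u='q'](T) → 2
  π[y](σ[u='q'](T)) → 2
  γ[y; COUNT(*)→f](π[y](σ[u='q'](T))) → 2

== RESULT ==
y | f
p | 1
q | 1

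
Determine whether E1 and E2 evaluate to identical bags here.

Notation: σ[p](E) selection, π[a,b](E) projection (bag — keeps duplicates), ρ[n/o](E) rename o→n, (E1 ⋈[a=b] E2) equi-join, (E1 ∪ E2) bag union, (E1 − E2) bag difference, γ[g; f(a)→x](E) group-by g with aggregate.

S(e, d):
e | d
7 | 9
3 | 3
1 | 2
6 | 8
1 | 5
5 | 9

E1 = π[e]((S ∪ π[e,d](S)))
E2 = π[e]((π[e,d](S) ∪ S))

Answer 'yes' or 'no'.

E1 subexpression sizes:
  S → 6
  S → 6
  π[e,d](S) → 6
  (S ∪ π[e,d](S)) → 12
  π[e]((S ∪ π[e,d](S))) → 12
E2 subexpression sizes:
  S → 6
  π[e,d](S) → 6
  S → 6
  (π[e,d](S) ∪ S) → 12
  π[e]((π[e,d](S) ∪ S)) → 12

E1 and E2 produce the same multiset:
e
1
1
1
1
3
3
5
5
6
6
7
7

yes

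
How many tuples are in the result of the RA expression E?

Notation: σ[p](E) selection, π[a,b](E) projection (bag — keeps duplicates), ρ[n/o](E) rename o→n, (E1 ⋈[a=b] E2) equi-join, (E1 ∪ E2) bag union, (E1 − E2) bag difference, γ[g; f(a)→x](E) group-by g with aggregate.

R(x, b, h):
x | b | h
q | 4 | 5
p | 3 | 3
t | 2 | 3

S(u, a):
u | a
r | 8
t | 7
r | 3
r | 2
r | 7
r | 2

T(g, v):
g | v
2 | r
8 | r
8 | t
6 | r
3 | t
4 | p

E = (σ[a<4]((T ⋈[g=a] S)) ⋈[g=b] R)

Per-node cardinality:
  T → 6
  S → 6
  (T ⋈[g=a] S) → 5
  σ[a<4]((T ⋈[g=a] S)) → 3
  R → 3
  (σ[a<4]((T ⋈[g=a] S)) ⋈[g=b] R) → 3

|E| = 3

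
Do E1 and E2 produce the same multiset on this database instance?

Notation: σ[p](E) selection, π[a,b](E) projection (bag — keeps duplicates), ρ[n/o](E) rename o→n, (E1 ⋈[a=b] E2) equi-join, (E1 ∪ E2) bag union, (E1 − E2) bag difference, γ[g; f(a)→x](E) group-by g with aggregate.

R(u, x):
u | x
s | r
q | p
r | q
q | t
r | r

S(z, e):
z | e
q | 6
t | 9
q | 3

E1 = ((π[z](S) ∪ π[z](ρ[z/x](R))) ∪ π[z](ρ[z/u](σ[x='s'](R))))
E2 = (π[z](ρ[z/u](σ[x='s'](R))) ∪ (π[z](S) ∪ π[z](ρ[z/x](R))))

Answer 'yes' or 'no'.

E1 stepwise |·|:
  S → 3
  π[z](S) → 3
  R → 5
  ρ[z/x](R) → 5
  π[z](ρ[z/x](R)) → 5
  (π[z](S) ∪ π[z](ρ[z/x](R))) → 8
  R → 5
  σ[x='s'](R) → 0
  ρ[z/u](σ[x='s'](R)) → 0
  π[z](ρ[z/u](σ[x='s'](R))) → 0
  ((π[z](S) ∪ π[z](ρ[z/x](R))) ∪ π[z](ρ[z/u](σ[x='s'](R)))) → 8
E2 stepwise |·|:
  R → 5
  σ[x='s'](R) → 0
  ρ[z/u](σ[x='s'](R)) → 0
  π[z](ρ[z/u](σ[x='s'](R))) → 0
  S → 3
  π[z](S) → 3
  R → 5
  ρ[z/x](R) → 5
  π[z](ρ[z/x](R)) → 5
  (π[z](S) ∪ π[z](ρ[z/x](R))) → 8
  (π[z](ρ[z/u](σ[x='s'](R))) ∪ (π[z](S) ∪ π[z](ρ[z/x](R)))) → 8

E1 and E2 produce the same multiset:
z
p
q
q
q
r
r
t
t

yes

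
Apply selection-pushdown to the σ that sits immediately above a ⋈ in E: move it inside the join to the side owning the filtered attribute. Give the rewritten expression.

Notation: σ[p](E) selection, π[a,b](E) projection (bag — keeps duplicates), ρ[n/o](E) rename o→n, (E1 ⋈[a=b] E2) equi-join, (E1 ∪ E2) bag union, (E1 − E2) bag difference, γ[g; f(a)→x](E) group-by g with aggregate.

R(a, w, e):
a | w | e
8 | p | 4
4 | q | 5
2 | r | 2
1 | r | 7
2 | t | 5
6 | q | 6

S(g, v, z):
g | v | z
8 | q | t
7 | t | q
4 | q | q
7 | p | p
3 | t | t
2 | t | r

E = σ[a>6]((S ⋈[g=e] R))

σ filters on a, owned by the right side.
E' = (S ⋈[g=e] σ[a>6](R))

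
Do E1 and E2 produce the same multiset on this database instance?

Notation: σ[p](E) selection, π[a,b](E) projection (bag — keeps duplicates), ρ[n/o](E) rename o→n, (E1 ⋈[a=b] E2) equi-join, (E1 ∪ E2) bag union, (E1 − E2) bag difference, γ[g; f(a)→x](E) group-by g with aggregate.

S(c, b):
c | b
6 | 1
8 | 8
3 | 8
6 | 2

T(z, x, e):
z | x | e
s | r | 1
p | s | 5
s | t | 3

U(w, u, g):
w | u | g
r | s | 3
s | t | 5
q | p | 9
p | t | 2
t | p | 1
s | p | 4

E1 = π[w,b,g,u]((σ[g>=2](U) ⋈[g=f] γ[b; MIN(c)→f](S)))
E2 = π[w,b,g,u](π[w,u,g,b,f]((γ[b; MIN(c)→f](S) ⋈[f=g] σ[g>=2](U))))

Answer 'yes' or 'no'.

E1 row counts bottom-up:
  U → 6
  σ[g>=2](U) → 5
  S → 4
  γ[b; MIN(c)→f](S) → 3
  (σ[g>=2](U) ⋈[g=f] γ[b; MIN(c)→f](S)) → 1
  π[w,b,g,u]((σ[g>=2](U) ⋈[g=f] γ[b; MIN(c)→f](S))) → 1
E2 row counts bottom-up:
  S → 4
  γ[b; MIN(c)→f](S) → 3
  U → 6
  σ[g>=2](U) → 5
  (γ[b; MIN(c)→f](S) ⋈[f=g] σ[g>=2](U)) → 1
  π[w,u,g,b,f]((γ[b; MIN(c)→f](S) ⋈[f=g] σ[g>=2](U))) → 1
  π[w,b,g,u](π[w,u,g,b,f]((γ[b; MIN(c)→f](S) ⋈[f=g] σ[g>=2](U)))) → 1

E1 and E2 produce the same multiset:
w | b | g | u
r | 8 | 3 | s

yes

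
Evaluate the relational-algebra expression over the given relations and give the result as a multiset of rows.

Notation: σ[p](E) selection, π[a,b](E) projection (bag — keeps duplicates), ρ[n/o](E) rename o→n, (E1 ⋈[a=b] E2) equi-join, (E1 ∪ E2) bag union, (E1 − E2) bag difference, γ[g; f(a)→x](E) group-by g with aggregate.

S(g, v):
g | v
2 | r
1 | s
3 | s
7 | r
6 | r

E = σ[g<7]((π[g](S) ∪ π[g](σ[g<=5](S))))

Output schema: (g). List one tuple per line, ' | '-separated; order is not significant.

Row counts bottom-up:
  S → 5
  π[g](S) → 5
  S → 5
  σ[g<=5](S) → 3
  π[g](σ[g<=5](S)) → 3
  (π[g](S) ∪ π[g](σ[g<=5](S))) → 8
  σ[g<7]((π[g](S) ∪ π[g](σ[g<=5](S)))) → 7

== RESULT ==
g
1
1
2
2
3
3
6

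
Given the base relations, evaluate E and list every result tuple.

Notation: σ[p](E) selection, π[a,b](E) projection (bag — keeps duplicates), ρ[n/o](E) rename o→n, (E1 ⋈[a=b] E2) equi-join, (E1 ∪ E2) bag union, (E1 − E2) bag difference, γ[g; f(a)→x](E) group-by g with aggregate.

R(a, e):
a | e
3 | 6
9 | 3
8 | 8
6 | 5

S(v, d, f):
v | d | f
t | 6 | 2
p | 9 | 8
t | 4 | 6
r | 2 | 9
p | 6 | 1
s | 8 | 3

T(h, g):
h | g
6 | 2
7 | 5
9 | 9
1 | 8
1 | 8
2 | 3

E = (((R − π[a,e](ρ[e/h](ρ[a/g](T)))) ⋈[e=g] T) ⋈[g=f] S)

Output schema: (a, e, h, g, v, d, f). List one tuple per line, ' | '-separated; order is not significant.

Per-node cardinality:
  R → 4
  T → 6
  ρ[a/g](T) → 6
  ρ[e/h](ρ[a/g](T)) → 6
  π[a,e](ρ[e/h](ρ[a/g](T))) → 6
  (R − π[a,e](ρ[e/h](ρ[a/g](T)))) → 4
  T → 6
  ((R − π[a,e](ρ[e/h](ρ[a/g](T)))) ⋈[e=g] T) → 4
  S → 6
  (((R − π[a,e](ρ[e/h](ρ[a/g](T)))) ⋈[e=g] T) ⋈[g=f] S) → 3

== RESULT ==
a | e | h | g | v | d | f
8 | 8 | 1 | 8 | p | 9 | 8
8 | 8 | 1 | 8 | p | 9 | 8
9 | 3 | 2 | 3 | s | 8 | 3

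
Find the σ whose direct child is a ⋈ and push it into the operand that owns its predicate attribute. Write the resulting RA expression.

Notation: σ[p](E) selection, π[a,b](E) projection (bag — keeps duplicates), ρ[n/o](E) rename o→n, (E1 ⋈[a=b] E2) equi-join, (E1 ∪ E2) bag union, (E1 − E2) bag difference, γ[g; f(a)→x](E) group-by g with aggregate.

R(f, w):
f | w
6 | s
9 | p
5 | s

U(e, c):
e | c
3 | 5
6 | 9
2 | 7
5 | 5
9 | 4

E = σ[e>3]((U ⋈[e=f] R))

σ filters on e, owned by the left side.
E' = (σ[e>3](U) ⋈[e=f] R)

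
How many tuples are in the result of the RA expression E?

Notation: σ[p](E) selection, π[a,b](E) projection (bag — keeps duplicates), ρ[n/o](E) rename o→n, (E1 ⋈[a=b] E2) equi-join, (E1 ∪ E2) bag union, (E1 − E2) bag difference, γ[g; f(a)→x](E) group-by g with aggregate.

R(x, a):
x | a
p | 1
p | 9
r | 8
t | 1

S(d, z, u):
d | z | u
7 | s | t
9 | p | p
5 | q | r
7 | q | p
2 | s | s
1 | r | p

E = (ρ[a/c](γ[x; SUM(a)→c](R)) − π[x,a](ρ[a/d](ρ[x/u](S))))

Subexpression sizes:
  R → 4
  γ[x; SUM(a)→c](R) → 3
  ρ[a/c](γ[x; SUM(a)→c](R)) → 3
  S → 6
  ρ[x/u](S) → 6
  ρ[a/d](ρ[x/u](S)) → 6
  π[x,a](ρ[a/d](ρ[x/u](S))) → 6
  (ρ[a/c](γ[x; SUM(a)→c](R)) − π[x,a](ρ[a/d](ρ[x/u](S)))) → 3

|E| = 3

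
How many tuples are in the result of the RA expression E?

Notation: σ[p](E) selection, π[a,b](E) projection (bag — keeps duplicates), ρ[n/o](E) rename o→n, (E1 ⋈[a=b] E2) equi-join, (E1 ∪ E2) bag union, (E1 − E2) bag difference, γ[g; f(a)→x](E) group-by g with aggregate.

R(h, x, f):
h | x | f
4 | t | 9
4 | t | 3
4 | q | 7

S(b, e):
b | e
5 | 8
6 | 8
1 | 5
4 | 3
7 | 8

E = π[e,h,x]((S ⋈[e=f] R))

Stepwise |·|:
  S → 5
  R → 3
  (S ⋈[e=f] R) → 1
  π[e,h,x]((S ⋈[e=f] R)) → 1

|E| = 1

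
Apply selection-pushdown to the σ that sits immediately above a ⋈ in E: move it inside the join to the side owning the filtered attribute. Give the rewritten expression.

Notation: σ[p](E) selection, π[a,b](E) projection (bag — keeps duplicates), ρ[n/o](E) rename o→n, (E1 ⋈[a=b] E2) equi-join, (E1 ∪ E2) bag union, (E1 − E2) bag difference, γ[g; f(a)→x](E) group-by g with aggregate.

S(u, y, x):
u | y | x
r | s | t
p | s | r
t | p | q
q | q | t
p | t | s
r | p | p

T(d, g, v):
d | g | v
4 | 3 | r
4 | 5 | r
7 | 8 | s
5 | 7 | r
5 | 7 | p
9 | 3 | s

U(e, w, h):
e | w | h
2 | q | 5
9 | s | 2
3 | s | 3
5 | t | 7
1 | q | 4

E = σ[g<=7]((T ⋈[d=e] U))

σ filters on g, owned by the left side.
E' = (σ[g<=7](T) ⋈[d=e] U)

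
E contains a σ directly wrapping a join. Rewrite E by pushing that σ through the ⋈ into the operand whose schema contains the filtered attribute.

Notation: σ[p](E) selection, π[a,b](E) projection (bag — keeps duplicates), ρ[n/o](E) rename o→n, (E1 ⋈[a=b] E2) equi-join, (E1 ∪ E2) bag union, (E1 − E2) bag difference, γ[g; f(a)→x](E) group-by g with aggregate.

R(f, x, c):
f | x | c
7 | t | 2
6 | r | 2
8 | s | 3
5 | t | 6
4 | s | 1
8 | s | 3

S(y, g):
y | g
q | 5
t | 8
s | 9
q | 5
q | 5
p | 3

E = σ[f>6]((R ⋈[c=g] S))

σ filters on f, owned by the left side.
E' = (σ[f>6](R) ⋈[c=g] S)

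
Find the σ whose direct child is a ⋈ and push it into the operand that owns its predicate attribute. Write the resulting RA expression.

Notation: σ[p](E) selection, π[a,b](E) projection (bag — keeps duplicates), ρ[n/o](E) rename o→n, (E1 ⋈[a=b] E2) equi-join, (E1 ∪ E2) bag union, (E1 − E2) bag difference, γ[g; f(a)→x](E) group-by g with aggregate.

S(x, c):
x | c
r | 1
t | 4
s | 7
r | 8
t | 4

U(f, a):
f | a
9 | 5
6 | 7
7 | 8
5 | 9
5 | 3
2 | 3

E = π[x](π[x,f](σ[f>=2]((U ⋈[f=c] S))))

σ filters on f, owned by the left side.
E' = π[x](π[x,f]((σ[f>=2](U) ⋈[f=c] S)))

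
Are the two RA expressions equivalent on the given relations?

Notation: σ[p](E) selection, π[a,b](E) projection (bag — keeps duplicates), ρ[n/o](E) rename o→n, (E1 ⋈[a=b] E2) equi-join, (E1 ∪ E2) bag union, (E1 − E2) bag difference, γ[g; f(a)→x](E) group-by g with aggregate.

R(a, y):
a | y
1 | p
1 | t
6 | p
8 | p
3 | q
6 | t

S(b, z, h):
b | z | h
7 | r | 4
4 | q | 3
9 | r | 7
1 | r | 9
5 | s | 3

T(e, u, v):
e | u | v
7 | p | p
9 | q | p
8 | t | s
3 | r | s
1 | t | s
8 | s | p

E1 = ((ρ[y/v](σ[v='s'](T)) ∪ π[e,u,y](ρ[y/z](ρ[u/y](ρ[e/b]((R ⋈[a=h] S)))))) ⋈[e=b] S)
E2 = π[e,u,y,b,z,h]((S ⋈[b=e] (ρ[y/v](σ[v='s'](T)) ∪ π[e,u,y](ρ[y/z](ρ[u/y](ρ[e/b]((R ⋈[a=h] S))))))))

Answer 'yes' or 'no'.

E1 per-node cardinality:
  T → 6
  σ[v='s'](T) → 3
  ρ[y/v](σ[v='s'](T)) → 3
  R → 6
  S → 5
  (R ⋈[a=h] S) → 2
  ρ[e/b]((R ⋈[a=h] S)) → 2
  ρ[u/y](ρ[e/b]((R ⋈[a=h] S))) → 2
  ρ[y/z](ρ[u/y](ρ[e/b]((R ⋈[a=h] S)))) → 2
  π[e,u,y](ρ[y/z](ρ[u/y](ρ[e/b]((R ⋈[a=h] S))))) → 2
  (ρ[y/v](σ[v='s'](T)) ∪ π[e,u,y](ρ[y/z](ρ[u/y](ρ[e/b]((R ⋈[a=h] S)))))) → 5
  S → 5
  ((ρ[y/v](σ[v='s'](T)) ∪ π[e,u,y](ρ[y/z](ρ[u/y](ρ[e/b]((R ⋈[a=h] S)))))) ⋈[e=b] S) → 3
E2 per-node cardinality:
  S → 5
  T → 6
  σ[v='s'](T) → 3
  ρ[y/v](σ[v='s'](T)) → 3
  R → 6
  S → 5
  (R ⋈[a=h] S) → 2
  ρ[e/b]((R ⋈[a=h] S)) → 2
  ρ[u/y](ρ[e/b]((R ⋈[a=h] S))) → 2
  ρ[y/z](ρ[u/y](ρ[e/b]((R ⋈[a=h] S)))) → 2
  π[e,u,y](ρ[y/z](ρ[u/y](ρ[e/b]((R ⋈[a=h] S))))) → 2
  (ρ[y/v](σ[v='s'](T)) ∪ π[e,u,y](ρ[y/z](ρ[u/y](ρ[e/b]((R ⋈[a=h] S)))))) → 5
  (S ⋈[b=e] (ρ[y/v](σ[v='s'](T)) ∪ π[e,u,y](ρ[y/z](ρ[u/y](ρ[e/b]((R ⋈[a=h] S))))))) → 3
  π[e,u,y,b,z,h]((S ⋈[b=e] (ρ[y/v](σ[v='s'](T)) ∪ π[e,u,y](ρ[y/z](ρ[u/y](ρ[e/b]((R ⋈[a=h] S)))))))) → 3

E1 and E2 produce the same multiset:
e | u | y | b | z | h
1 | t | s | 1 | r | 9
4 | q | q | 4 | q | 3
5 | q | s | 5 | s | 3

yes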